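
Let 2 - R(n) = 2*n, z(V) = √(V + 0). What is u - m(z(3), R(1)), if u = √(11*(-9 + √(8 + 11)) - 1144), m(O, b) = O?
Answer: -√3 + I*√(1243 - 11*√19) ≈ -1.732 + 34.57*I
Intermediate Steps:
z(V) = √V
R(n) = 2 - 2*n
u = √(-1243 + 11*√19) (u = √(11*(-9 + √19) - 1144) = √((-99 + 11*√19) - 1144) = √(-1243 + 11*√19) ≈ 34.57*I)
u - m(z(3), R(1)) = √(-1243 + 11*√19) - √3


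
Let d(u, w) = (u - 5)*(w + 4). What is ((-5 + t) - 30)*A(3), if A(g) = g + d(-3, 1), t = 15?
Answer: 740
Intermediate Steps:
d(u, w) = (-5 + u)*(4 + w)
A(g) = -40 + g (A(g) = g + (-20 - 5*1 + 4*(-3) - 3*1) = g + (-20 - 5 - 12 - 3) = g - 40 = -40 + g)
((-5 + t) - 30)*A(3) = ((-5 + 15) - 30)*(-40 + 3) = (10 - 30)*(-37) = -20*(-37) = 740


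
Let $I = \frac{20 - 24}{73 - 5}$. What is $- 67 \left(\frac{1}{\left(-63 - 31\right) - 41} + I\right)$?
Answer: $\frac{10184}{2295} \approx 4.4375$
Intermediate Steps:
$I = - \frac{1}{17}$ ($I = - \frac{4}{68} = \left(-4\right) \frac{1}{68} = - \frac{1}{17} \approx -0.058824$)
$- 67 \left(\frac{1}{\left(-63 - 31\right) - 41} + I\right) = - 67 \left(\frac{1}{\left(-63 - 31\right) - 41} - \frac{1}{17}\right) = - 67 \left(\frac{1}{-94 - 41} - \frac{1}{17}\right) = - 67 \left(\frac{1}{-135} - \frac{1}{17}\right) = - 67 \left(- \frac{1}{135} - \frac{1}{17}\right) = \left(-67\right) \left(- \frac{152}{2295}\right) = \frac{10184}{2295}$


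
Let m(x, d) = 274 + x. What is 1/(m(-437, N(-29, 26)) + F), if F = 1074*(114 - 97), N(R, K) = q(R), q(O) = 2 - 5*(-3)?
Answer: 1/18095 ≈ 5.5264e-5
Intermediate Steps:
q(O) = 17 (q(O) = 2 + 15 = 17)
N(R, K) = 17
F = 18258 (F = 1074*17 = 18258)
1/(m(-437, N(-29, 26)) + F) = 1/((274 - 437) + 18258) = 1/(-163 + 18258) = 1/18095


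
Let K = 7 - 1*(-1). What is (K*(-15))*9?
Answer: -1080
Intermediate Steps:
K = 8 (K = 7 + 1 = 8)
(K*(-15))*9 = (8*(-15))*9 = -120*9 = -1080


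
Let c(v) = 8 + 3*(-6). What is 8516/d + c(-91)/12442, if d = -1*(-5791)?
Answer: 52949081/36025811 ≈ 1.4698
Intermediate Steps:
d = 5791
c(v) = -10 (c(v) = 8 - 18 = -10)
8516/d + c(-91)/12442 = 8516/5791 - 10/12442 = 8516*(1/5791) - 10*1/12442 = 8516/5791 - 5/6221 = 52949081/36025811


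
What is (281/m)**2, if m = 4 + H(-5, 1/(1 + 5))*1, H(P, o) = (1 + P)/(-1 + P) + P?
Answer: 710649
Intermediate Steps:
H(P, o) = P + (1 + P)/(-1 + P) (H(P, o) = (1 + P)/(-1 + P) + P = P + (1 + P)/(-1 + P))
m = -1/3 (m = 4 + ((1 + (-5)**2)/(-1 - 5))*1 = 4 + ((1 + 25)/(-6))*1 = 4 - 1/6*26*1 = 4 - 13/3*1 = 4 - 13/3 = -1/3 ≈ -0.33333)
(281/m)**2 = (281/(-1/3))**2 = (281*(-3))**2 = (-843)**2 = 710649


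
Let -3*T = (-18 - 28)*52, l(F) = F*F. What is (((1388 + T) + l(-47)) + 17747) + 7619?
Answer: 89281/3 ≈ 29760.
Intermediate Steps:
l(F) = F²
T = 2392/3 (T = -(-18 - 28)*52/3 = -(-46)*52/3 = -⅓*(-2392) = 2392/3 ≈ 797.33)
(((1388 + T) + l(-47)) + 17747) + 7619 = (((1388 + 2392/3) + (-47)²) + 17747) + 7619 = ((6556/3 + 2209) + 17747) + 7619 = (13183/3 + 17747) + 7619 = 66424/3 + 7619 = 89281/3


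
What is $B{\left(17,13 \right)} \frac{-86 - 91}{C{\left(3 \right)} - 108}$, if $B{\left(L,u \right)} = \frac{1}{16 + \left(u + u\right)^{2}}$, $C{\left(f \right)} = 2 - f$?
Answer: $\frac{177}{75428} \approx 0.0023466$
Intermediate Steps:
$B{\left(L,u \right)} = \frac{1}{16 + 4 u^{2}}$ ($B{\left(L,u \right)} = \frac{1}{16 + \left(2 u\right)^{2}} = \frac{1}{16 + 4 u^{2}}$)
$B{\left(17,13 \right)} \frac{-86 - 91}{C{\left(3 \right)} - 108} = \frac{1}{4 \left(4 + 13^{2}\right)} \frac{-86 - 91}{\left(2 - 3\right) - 108} = \frac{1}{4 \left(4 + 169\right)} \left(- \frac{177}{\left(2 - 3\right) - 108}\right) = \frac{1}{4 \cdot 173} \left(- \frac{177}{-1 - 108}\right) = \frac{1}{4} \cdot \frac{1}{173} \left(- \frac{177}{-109}\right) = \frac{\left(-177\right) \left(- \frac{1}{109}\right)}{692} = \frac{1}{692} \cdot \frac{177}{109} = \frac{177}{75428}$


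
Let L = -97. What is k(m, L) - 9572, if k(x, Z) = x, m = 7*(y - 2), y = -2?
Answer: -9600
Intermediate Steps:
m = -28 (m = 7*(-2 - 2) = 7*(-4) = -28)
k(m, L) - 9572 = -28 - 9572 = -9600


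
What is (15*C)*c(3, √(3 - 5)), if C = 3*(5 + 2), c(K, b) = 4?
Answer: 1260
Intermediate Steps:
C = 21 (C = 3*7 = 21)
(15*C)*c(3, √(3 - 5)) = (15*21)*4 = 315*4 = 1260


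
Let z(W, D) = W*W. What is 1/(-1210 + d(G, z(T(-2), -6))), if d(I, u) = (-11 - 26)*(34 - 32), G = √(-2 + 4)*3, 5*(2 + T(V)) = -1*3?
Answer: -1/1284 ≈ -0.00077882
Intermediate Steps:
T(V) = -13/5 (T(V) = -2 + (-1*3)/5 = -2 + (⅕)*(-3) = -2 - ⅗ = -13/5)
z(W, D) = W²
G = 3*√2 (G = √2*3 = 3*√2 ≈ 4.2426)
d(I, u) = -74 (d(I, u) = -37*2 = -74)
1/(-1210 + d(G, z(T(-2), -6))) = 1/(-1210 - 74) = 1/(-1284) = -1/1284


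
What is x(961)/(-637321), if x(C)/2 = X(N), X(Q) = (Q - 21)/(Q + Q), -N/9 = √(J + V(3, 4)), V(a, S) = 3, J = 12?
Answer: -1/637321 - 7*√15/28679445 ≈ -2.5144e-6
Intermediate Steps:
N = -9*√15 (N = -9*√(12 + 3) = -9*√15 ≈ -34.857)
X(Q) = (-21 + Q)/(2*Q) (X(Q) = (-21 + Q)/((2*Q)) = (-21 + Q)*(1/(2*Q)) = (-21 + Q)/(2*Q))
x(C) = -√15*(-21 - 9*√15)/135 (x(C) = 2*((-21 - 9*√15)/(2*((-9*√15)))) = 2*((-√15/135)*(-21 - 9*√15)/2) = 2*(-√15*(-21 - 9*√15)/270) = -√15*(-21 - 9*√15)/135)
x(961)/(-637321) = (1 + 7*√15/45)/(-637321) = (1 + 7*√15/45)*(-1/637321) = -1/637321 - 7*√15/28679445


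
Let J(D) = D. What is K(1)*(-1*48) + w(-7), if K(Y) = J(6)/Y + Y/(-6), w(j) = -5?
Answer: -285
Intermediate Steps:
K(Y) = 6/Y - Y/6 (K(Y) = 6/Y + Y/(-6) = 6/Y + Y*(-⅙) = 6/Y - Y/6)
K(1)*(-1*48) + w(-7) = (6/1 - ⅙*1)*(-1*48) - 5 = (6*1 - ⅙)*(-48) - 5 = (6 - ⅙)*(-48) - 5 = (35/6)*(-48) - 5 = -280 - 5 = -285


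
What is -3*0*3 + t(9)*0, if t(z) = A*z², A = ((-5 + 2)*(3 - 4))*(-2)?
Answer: 0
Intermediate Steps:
A = -6 (A = -3*(-1)*(-2) = 3*(-2) = -6)
t(z) = -6*z²
-3*0*3 + t(9)*0 = -3*0*3 - 6*9²*0 = 0*3 - 6*81*0 = 0 - 486*0 = 0 + 0 = 0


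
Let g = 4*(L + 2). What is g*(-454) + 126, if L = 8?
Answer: -18034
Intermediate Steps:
g = 40 (g = 4*(8 + 2) = 4*10 = 40)
g*(-454) + 126 = 40*(-454) + 126 = -18160 + 126 = -18034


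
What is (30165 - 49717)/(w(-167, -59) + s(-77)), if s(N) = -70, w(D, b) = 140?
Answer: -9776/35 ≈ -279.31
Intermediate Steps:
(30165 - 49717)/(w(-167, -59) + s(-77)) = (30165 - 49717)/(140 - 70) = -19552/70 = -19552*1/70 = -9776/35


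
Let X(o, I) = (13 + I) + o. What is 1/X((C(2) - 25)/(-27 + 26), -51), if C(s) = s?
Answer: -1/15 ≈ -0.066667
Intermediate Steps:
X(o, I) = 13 + I + o
1/X((C(2) - 25)/(-27 + 26), -51) = 1/(13 - 51 + (2 - 25)/(-27 + 26)) = 1/(13 - 51 - 23/(-1)) = 1/(13 - 51 - 23*(-1)) = 1/(13 - 51 + 23) = 1/(-15) = -1/15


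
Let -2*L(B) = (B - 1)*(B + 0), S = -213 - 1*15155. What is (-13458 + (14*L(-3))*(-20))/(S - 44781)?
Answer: 11778/60149 ≈ 0.19581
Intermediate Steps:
S = -15368 (S = -213 - 15155 = -15368)
L(B) = -B*(-1 + B)/2 (L(B) = -(B - 1)*(B + 0)/2 = -(-1 + B)*B/2 = -B*(-1 + B)/2)
(-13458 + (14*L(-3))*(-20))/(S - 44781) = (-13458 + (14*((½)*(-3)*(1 - 1*(-3))))*(-20))/(-15368 - 44781) = (-13458 + (14*((½)*(-3)*(1 + 3)))*(-20))/(-60149) = (-13458 + (14*((½)*(-3)*4))*(-20))*(-1/60149) = (-13458 + (14*(-6))*(-20))*(-1/60149) = (-13458 - 84*(-20))*(-1/60149) = (-13458 + 1680)*(-1/60149) = -11778*(-1/60149) = 11778/60149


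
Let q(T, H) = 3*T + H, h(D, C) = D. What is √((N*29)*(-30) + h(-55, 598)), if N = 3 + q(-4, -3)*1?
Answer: √10385 ≈ 101.91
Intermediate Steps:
q(T, H) = H + 3*T
N = -12 (N = 3 + (-3 + 3*(-4))*1 = 3 + (-3 - 12)*1 = 3 - 15*1 = 3 - 15 = -12)
√((N*29)*(-30) + h(-55, 598)) = √(-12*29*(-30) - 55) = √(-348*(-30) - 55) = √(10440 - 55) = √10385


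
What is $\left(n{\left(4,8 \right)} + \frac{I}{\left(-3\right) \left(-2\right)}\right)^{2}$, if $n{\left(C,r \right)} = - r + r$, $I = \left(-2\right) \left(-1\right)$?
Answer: $\frac{1}{9} \approx 0.11111$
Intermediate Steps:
$I = 2$
$n{\left(C,r \right)} = 0$
$\left(n{\left(4,8 \right)} + \frac{I}{\left(-3\right) \left(-2\right)}\right)^{2} = \left(0 + \frac{2}{\left(-3\right) \left(-2\right)}\right)^{2} = \left(0 + \frac{2}{6}\right)^{2} = \left(0 + 2 \cdot \frac{1}{6}\right)^{2} = \left(0 + \frac{1}{3}\right)^{2} = \left(\frac{1}{3}\right)^{2} = \frac{1}{9}$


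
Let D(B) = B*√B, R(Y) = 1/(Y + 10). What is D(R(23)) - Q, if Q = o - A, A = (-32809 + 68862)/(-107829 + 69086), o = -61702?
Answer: 2390484533/38743 + √33/1089 ≈ 61701.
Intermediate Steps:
R(Y) = 1/(10 + Y)
D(B) = B^(3/2)
A = -36053/38743 (A = 36053/(-38743) = 36053*(-1/38743) = -36053/38743 ≈ -0.93057)
Q = -2390484533/38743 (Q = -61702 - 1*(-36053/38743) = -61702 + 36053/38743 = -2390484533/38743 ≈ -61701.)
D(R(23)) - Q = (1/(10 + 23))^(3/2) - 1*(-2390484533/38743) = (1/33)^(3/2) + 2390484533/38743 = √33/1089 + 2390484533/38743 = 2390484533/38743 + √33/1089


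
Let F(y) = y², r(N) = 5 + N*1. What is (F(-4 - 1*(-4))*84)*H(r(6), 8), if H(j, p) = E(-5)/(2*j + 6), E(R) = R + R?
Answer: 0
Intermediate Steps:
r(N) = 5 + N
E(R) = 2*R
H(j, p) = -10/(6 + 2*j) (H(j, p) = (2*(-5))/(2*j + 6) = -10/(6 + 2*j))
(F(-4 - 1*(-4))*84)*H(r(6), 8) = ((-4 - 1*(-4))²*84)*(-5/(3 + (5 + 6))) = ((-4 + 4)²*84)*(-5/(3 + 11)) = (0²*84)*(-5/14) = (0*84)*(-5*1/14) = 0*(-5/14) = 0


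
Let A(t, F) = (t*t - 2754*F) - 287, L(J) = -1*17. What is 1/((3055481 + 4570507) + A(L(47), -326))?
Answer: 1/8523794 ≈ 1.1732e-7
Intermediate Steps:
L(J) = -17
A(t, F) = -287 + t**2 - 2754*F (A(t, F) = (t**2 - 2754*F) - 287 = -287 + t**2 - 2754*F)
1/((3055481 + 4570507) + A(L(47), -326)) = 1/((3055481 + 4570507) + (-287 + (-17)**2 - 2754*(-326))) = 1/(7625988 + (-287 + 289 + 897804)) = 1/(7625988 + 897806) = 1/8523794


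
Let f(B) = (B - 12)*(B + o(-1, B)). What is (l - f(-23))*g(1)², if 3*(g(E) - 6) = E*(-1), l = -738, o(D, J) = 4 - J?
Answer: -172822/9 ≈ -19202.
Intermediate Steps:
f(B) = -48 + 4*B (f(B) = (B - 12)*(B + (4 - B)) = (-12 + B)*4 = -48 + 4*B)
g(E) = 6 - E/3 (g(E) = 6 + (E*(-1))/3 = 6 + (-E)/3 = 6 - E/3)
(l - f(-23))*g(1)² = (-738 - (-48 + 4*(-23)))*(6 - ⅓*1)² = (-738 - (-48 - 92))*(6 - ⅓)² = (-738 - 1*(-140))*(17/3)² = (-738 + 140)*(289/9) = -598*289/9 = -172822/9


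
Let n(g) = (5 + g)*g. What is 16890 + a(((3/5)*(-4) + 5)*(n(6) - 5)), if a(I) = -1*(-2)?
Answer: 16892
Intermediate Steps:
n(g) = g*(5 + g)
a(I) = 2
16890 + a(((3/5)*(-4) + 5)*(n(6) - 5)) = 16890 + 2 = 16892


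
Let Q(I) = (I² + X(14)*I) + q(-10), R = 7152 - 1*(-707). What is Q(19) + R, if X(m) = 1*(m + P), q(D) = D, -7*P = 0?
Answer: 8476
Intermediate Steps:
P = 0 (P = -⅐*0 = 0)
X(m) = m (X(m) = 1*(m + 0) = 1*m = m)
R = 7859 (R = 7152 + 707 = 7859)
Q(I) = -10 + I² + 14*I (Q(I) = (I² + 14*I) - 10 = -10 + I² + 14*I)
Q(19) + R = (-10 + 19² + 14*19) + 7859 = (-10 + 361 + 266) + 7859 = 617 + 7859 = 8476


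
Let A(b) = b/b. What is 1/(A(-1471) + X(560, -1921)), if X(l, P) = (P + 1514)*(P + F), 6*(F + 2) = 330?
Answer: 1/760277 ≈ 1.3153e-6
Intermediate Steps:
F = 53 (F = -2 + (1/6)*330 = -2 + 55 = 53)
A(b) = 1
X(l, P) = (53 + P)*(1514 + P) (X(l, P) = (P + 1514)*(P + 53) = (1514 + P)*(53 + P) = (53 + P)*(1514 + P))
1/(A(-1471) + X(560, -1921)) = 1/(1 + (80242 + (-1921)**2 + 1567*(-1921))) = 1/(1 + (80242 + 3690241 - 3010207)) = 1/(1 + 760276) = 1/760277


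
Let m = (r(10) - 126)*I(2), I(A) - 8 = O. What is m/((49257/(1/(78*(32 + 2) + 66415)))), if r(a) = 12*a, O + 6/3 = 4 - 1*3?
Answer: -14/1134011073 ≈ -1.2346e-8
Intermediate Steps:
O = -1 (O = -2 + (4 - 1*3) = -2 + (4 - 3) = -2 + 1 = -1)
I(A) = 7 (I(A) = 8 - 1 = 7)
m = -42 (m = (12*10 - 126)*7 = (120 - 126)*7 = -6*7 = -42)
m/((49257/(1/(78*(32 + 2) + 66415)))) = -42*1/(49257*(78*(32 + 2) + 66415)) = -42*1/(49257*(78*34 + 66415)) = -42*1/(49257*(2652 + 66415)) = -42/(49257/(1/69067)) = -42/(49257*69067) = -42/3402033219 = -42*1/3402033219 = -14/1134011073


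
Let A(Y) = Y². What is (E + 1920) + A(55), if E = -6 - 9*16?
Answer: 4795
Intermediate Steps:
E = -150 (E = -6 - 144 = -150)
(E + 1920) + A(55) = (-150 + 1920) + 55² = 1770 + 3025 = 4795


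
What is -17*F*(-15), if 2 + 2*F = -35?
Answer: -9435/2 ≈ -4717.5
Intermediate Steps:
F = -37/2 (F = -1 + (½)*(-35) = -1 - 35/2 = -37/2 ≈ -18.500)
-17*F*(-15) = -17*(-37/2)*(-15) = (629/2)*(-15) = -9435/2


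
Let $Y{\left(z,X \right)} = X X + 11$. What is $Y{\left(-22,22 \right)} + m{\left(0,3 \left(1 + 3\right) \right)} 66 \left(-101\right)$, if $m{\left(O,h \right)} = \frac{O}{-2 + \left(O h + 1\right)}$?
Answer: $495$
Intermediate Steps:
$Y{\left(z,X \right)} = 11 + X^{2}$ ($Y{\left(z,X \right)} = X^{2} + 11 = 11 + X^{2}$)
$m{\left(O,h \right)} = \frac{O}{-1 + O h}$ ($m{\left(O,h \right)} = \frac{O}{-2 + \left(1 + O h\right)} = \frac{O}{-1 + O h}$)
$Y{\left(-22,22 \right)} + m{\left(0,3 \left(1 + 3\right) \right)} 66 \left(-101\right) = \left(11 + 22^{2}\right) + \frac{0}{-1 + 0 \cdot 3 \left(1 + 3\right)} 66 \left(-101\right) = \left(11 + 484\right) + \frac{0}{-1 + 0 \cdot 3 \cdot 4} \cdot 66 \left(-101\right) = 495 + \frac{0}{-1 + 0 \cdot 12} \cdot 66 \left(-101\right) = 495 + \frac{0}{-1 + 0} \cdot 66 \left(-101\right) = 495 + \frac{0}{-1} \cdot 66 \left(-101\right) = 495 + 0 \left(-1\right) 66 \left(-101\right) = 495 + 0 \cdot 66 \left(-101\right) = 495 + 0 \left(-101\right) = 495 + 0 = 495$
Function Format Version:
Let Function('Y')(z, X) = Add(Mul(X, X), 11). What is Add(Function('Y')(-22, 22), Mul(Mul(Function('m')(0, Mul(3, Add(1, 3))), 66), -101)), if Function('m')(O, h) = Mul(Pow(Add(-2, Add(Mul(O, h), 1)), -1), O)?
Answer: 495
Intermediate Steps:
Function('Y')(z, X) = Add(11, Pow(X, 2)) (Function('Y')(z, X) = Add(Pow(X, 2), 11) = Add(11, Pow(X, 2)))
Function('m')(O, h) = Mul(O, Pow(Add(-1, Mul(O, h)), -1)) (Function('m')(O, h) = Mul(Pow(Add(-2, Add(1, Mul(O, h))), -1), O) = Mul(Pow(Add(-1, Mul(O, h)), -1), O) = Mul(O, Pow(Add(-1, Mul(O, h)), -1)))
Add(Function('Y')(-22, 22), Mul(Mul(Function('m')(0, Mul(3, Add(1, 3))), 66), -101)) = Add(Add(11, Pow(22, 2)), Mul(Mul(Mul(0, Pow(Add(-1, Mul(0, Mul(3, Add(1, 3)))), -1)), 66), -101)) = Add(Add(11, 484), Mul(Mul(Mul(0, Pow(Add(-1, Mul(0, Mul(3, 4))), -1)), 66), -101)) = Add(495, Mul(Mul(Mul(0, Pow(Add(-1, Mul(0, 12)), -1)), 66), -101)) = Add(495, Mul(Mul(Mul(0, Pow(Add(-1, 0), -1)), 66), -101)) = Add(495, Mul(Mul(Mul(0, Pow(-1, -1)), 66), -101)) = Add(495, Mul(Mul(Mul(0, -1), 66), -101)) = Add(495, Mul(Mul(0, 66), -101)) = Add(495, Mul(0, -101)) = Add(495, 0) = 495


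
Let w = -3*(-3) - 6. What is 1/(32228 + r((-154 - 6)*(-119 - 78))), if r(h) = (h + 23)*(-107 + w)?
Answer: -1/3248244 ≈ -3.0786e-7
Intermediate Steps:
w = 3 (w = 9 - 6 = 3)
r(h) = -2392 - 104*h (r(h) = (h + 23)*(-107 + 3) = (23 + h)*(-104) = -2392 - 104*h)
1/(32228 + r((-154 - 6)*(-119 - 78))) = 1/(32228 + (-2392 - 104*(-154 - 6)*(-119 - 78))) = 1/(32228 + (-2392 - (-16640)*(-197))) = 1/(32228 + (-2392 - 104*31520)) = 1/(32228 + (-2392 - 3278080)) = 1/(32228 - 3280472) = 1/(-3248244) = -1/3248244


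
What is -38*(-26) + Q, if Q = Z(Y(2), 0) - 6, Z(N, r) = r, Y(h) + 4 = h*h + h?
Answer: 982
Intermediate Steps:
Y(h) = -4 + h + h² (Y(h) = -4 + (h*h + h) = -4 + (h² + h) = -4 + (h + h²) = -4 + h + h²)
Q = -6 (Q = 0 - 6 = -6)
-38*(-26) + Q = -38*(-26) - 6 = 988 - 6 = 982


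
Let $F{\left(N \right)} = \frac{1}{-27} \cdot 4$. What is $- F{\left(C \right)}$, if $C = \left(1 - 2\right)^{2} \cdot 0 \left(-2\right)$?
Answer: $\frac{4}{27} \approx 0.14815$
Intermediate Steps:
$C = 0$ ($C = \left(-1\right)^{2} \cdot 0 \left(-2\right) = 1 \cdot 0 \left(-2\right) = 0 \left(-2\right) = 0$)
$F{\left(N \right)} = - \frac{4}{27}$ ($F{\left(N \right)} = \left(- \frac{1}{27}\right) 4 = - \frac{4}{27}$)
$- F{\left(C \right)} = \left(-1\right) \left(- \frac{4}{27}\right) = \frac{4}{27}$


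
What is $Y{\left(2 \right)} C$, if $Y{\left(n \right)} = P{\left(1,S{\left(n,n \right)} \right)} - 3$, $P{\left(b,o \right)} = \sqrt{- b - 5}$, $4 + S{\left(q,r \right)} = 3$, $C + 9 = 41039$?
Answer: $-123090 + 41030 i \sqrt{6} \approx -1.2309 \cdot 10^{5} + 1.005 \cdot 10^{5} i$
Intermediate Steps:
$C = 41030$ ($C = -9 + 41039 = 41030$)
$S{\left(q,r \right)} = -1$ ($S{\left(q,r \right)} = -4 + 3 = -1$)
$P{\left(b,o \right)} = \sqrt{-5 - b}$
$Y{\left(n \right)} = -3 + i \sqrt{6}$ ($Y{\left(n \right)} = \sqrt{-5 - 1} - 3 = \sqrt{-6} - 3 = i \sqrt{6} - 3 = -3 + i \sqrt{6}$)
$Y{\left(2 \right)} C = \left(-3 + i \sqrt{6}\right) 41030 = -123090 + 41030 i \sqrt{6}$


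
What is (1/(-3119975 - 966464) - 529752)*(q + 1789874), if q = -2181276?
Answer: 847306749445156858/4086439 ≈ 2.0735e+11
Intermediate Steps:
(1/(-3119975 - 966464) - 529752)*(q + 1789874) = (1/(-3119975 - 966464) - 529752)*(-2181276 + 1789874) = (1/(-4086439) - 529752)*(-391402) = (-1/4086439 - 529752)*(-391402) = -2164799233129/4086439*(-391402) = 847306749445156858/4086439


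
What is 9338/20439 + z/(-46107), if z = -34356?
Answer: 125861050/104708997 ≈ 1.2020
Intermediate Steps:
9338/20439 + z/(-46107) = 9338/20439 - 34356/(-46107) = 9338*(1/20439) - 34356*(-1/46107) = 9338/20439 + 11452/15369 = 125861050/104708997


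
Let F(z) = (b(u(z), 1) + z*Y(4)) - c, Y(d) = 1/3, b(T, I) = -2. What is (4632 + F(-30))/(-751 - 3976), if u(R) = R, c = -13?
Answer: -4633/4727 ≈ -0.98011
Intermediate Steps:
Y(d) = 1/3
F(z) = 11 + z/3 (F(z) = (-2 + z*(1/3)) - 1*(-13) = (-2 + z/3) + 13 = 11 + z/3)
(4632 + F(-30))/(-751 - 3976) = (4632 + (11 + (1/3)*(-30)))/(-751 - 3976) = (4632 + (11 - 10))/(-4727) = (4632 + 1)*(-1/4727) = 4633*(-1/4727) = -4633/4727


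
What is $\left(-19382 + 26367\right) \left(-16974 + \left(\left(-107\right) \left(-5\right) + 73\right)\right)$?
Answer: $-114316510$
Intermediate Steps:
$\left(-19382 + 26367\right) \left(-16974 + \left(\left(-107\right) \left(-5\right) + 73\right)\right) = 6985 \left(-16974 + \left(535 + 73\right)\right) = 6985 \left(-16974 + 608\right) = 6985 \left(-16366\right) = -114316510$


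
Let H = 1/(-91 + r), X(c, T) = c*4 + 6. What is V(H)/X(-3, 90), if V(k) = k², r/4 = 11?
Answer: -1/13254 ≈ -7.5449e-5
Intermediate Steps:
r = 44 (r = 4*11 = 44)
X(c, T) = 6 + 4*c (X(c, T) = 4*c + 6 = 6 + 4*c)
H = -1/47 (H = 1/(-91 + 44) = 1/(-47) = -1/47 ≈ -0.021277)
V(H)/X(-3, 90) = (-1/47)²/(6 + 4*(-3)) = 1/(2209*(6 - 12)) = (1/2209)/(-6) = (1/2209)*(-⅙) = -1/13254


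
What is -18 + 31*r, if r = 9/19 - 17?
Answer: -10076/19 ≈ -530.32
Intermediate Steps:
r = -314/19 (r = 9*(1/19) - 17 = 9/19 - 17 = -314/19 ≈ -16.526)
-18 + 31*r = -18 + 31*(-314/19) = -18 - 9734/19 = -10076/19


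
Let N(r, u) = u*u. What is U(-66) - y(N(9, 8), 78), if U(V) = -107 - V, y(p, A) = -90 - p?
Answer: 113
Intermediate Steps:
N(r, u) = u**2
U(-66) - y(N(9, 8), 78) = (-107 - 1*(-66)) - (-90 - 1*8**2) = (-107 + 66) - (-90 - 1*64) = -41 - (-90 - 64) = -41 - 1*(-154) = -41 + 154 = 113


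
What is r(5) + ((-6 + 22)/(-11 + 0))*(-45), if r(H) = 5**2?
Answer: 995/11 ≈ 90.455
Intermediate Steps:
r(H) = 25
r(5) + ((-6 + 22)/(-11 + 0))*(-45) = 25 + ((-6 + 22)/(-11 + 0))*(-45) = 25 + (16/(-11))*(-45) = 25 + (16*(-1/11))*(-45) = 25 - 16/11*(-45) = 25 + 720/11 = 995/11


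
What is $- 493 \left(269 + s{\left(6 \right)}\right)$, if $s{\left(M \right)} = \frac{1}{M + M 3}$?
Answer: $- \frac{3183301}{24} \approx -1.3264 \cdot 10^{5}$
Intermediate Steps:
$s{\left(M \right)} = \frac{1}{4 M}$ ($s{\left(M \right)} = \frac{1}{M + 3 M} = \frac{1}{4 M}$)
$- 493 \left(269 + s{\left(6 \right)}\right) = - 493 \left(269 + \frac{1}{4 \cdot 6}\right) = - 493 \left(269 + \frac{1}{4} \cdot \frac{1}{6}\right) = - 493 \left(269 + \frac{1}{24}\right) = \left(-493\right) \frac{6457}{24} = - \frac{3183301}{24}$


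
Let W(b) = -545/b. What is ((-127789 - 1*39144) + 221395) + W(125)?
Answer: 1361441/25 ≈ 54458.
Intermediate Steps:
((-127789 - 1*39144) + 221395) + W(125) = ((-127789 - 1*39144) + 221395) - 545/125 = ((-127789 - 39144) + 221395) - 545*1/125 = (-166933 + 221395) - 109/25 = 54462 - 109/25 = 1361441/25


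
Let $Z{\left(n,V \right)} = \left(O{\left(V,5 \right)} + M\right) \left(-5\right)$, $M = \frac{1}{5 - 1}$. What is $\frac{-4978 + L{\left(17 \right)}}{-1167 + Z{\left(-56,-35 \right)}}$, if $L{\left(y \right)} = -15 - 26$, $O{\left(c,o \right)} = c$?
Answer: $\frac{20076}{3973} \approx 5.0531$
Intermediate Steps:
$M = \frac{1}{4} \approx 0.25$
$Z{\left(n,V \right)} = - \frac{5}{4} - 5 V$ ($Z{\left(n,V \right)} = \left(V + \frac{1}{4}\right) \left(-5\right) = \left(\frac{1}{4} + V\right) \left(-5\right) = - \frac{5}{4} - 5 V$)
$L{\left(y \right)} = -41$ ($L{\left(y \right)} = -15 - 26 = -41$)
$\frac{-4978 + L{\left(17 \right)}}{-1167 + Z{\left(-56,-35 \right)}} = \frac{-4978 - 41}{-1167 - - \frac{695}{4}} = - \frac{5019}{-1167 + \left(- \frac{5}{4} + 175\right)} = - \frac{5019}{-1167 + \frac{695}{4}} = - \frac{5019}{- \frac{3973}{4}} = \left(-5019\right) \left(- \frac{4}{3973}\right) = \frac{20076}{3973}$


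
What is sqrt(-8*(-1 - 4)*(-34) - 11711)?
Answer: I*sqrt(13071) ≈ 114.33*I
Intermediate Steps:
sqrt(-8*(-1 - 4)*(-34) - 11711) = sqrt(-8*(-5)*(-34) - 11711) = sqrt(40*(-34) - 11711) = sqrt(-1360 - 11711) = sqrt(-13071) = I*sqrt(13071)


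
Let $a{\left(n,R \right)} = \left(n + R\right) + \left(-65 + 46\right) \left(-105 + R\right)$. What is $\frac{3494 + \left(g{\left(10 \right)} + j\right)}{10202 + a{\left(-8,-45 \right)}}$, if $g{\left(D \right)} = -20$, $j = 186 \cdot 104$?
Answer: $\frac{7606}{4333} \approx 1.7554$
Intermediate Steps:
$j = 19344$
$a{\left(n,R \right)} = 1995 + n - 18 R$ ($a{\left(n,R \right)} = \left(R + n\right) - 19 \left(-105 + R\right) = \left(R + n\right) - \left(-1995 + 19 R\right) = 1995 + n - 18 R$)
$\frac{3494 + \left(g{\left(10 \right)} + j\right)}{10202 + a{\left(-8,-45 \right)}} = \frac{3494 + \left(-20 + 19344\right)}{10202 - -2797} = \frac{3494 + 19324}{10202 + \left(1995 - 8 + 810\right)} = \frac{22818}{10202 + 2797} = \frac{22818}{12999} = 22818 \cdot \frac{1}{12999} = \frac{7606}{4333}$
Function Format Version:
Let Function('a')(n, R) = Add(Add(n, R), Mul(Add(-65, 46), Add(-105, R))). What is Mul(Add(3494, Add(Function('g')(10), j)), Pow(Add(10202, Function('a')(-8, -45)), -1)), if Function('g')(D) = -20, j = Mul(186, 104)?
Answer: Rational(7606, 4333) ≈ 1.7554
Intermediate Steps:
j = 19344
Function('a')(n, R) = Add(1995, n, Mul(-18, R)) (Function('a')(n, R) = Add(Add(R, n), Mul(-19, Add(-105, R))) = Add(Add(R, n), Add(1995, Mul(-19, R))) = Add(1995, n, Mul(-18, R)))
Mul(Add(3494, Add(Function('g')(10), j)), Pow(Add(10202, Function('a')(-8, -45)), -1)) = Mul(Add(3494, Add(-20, 19344)), Pow(Add(10202, Add(1995, -8, Mul(-18, -45))), -1)) = Mul(Add(3494, 19324), Pow(Add(10202, Add(1995, -8, 810)), -1)) = Mul(22818, Pow(Add(10202, 2797), -1)) = Mul(22818, Pow(12999, -1)) = Mul(22818, Rational(1, 12999)) = Rational(7606, 4333)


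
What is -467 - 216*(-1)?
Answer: -251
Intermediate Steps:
-467 - 216*(-1) = -467 - 108*(-2) = -467 + 216 = -251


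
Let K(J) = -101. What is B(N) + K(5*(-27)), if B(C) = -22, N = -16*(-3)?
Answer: -123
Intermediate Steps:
N = 48
B(N) + K(5*(-27)) = -22 - 101 = -123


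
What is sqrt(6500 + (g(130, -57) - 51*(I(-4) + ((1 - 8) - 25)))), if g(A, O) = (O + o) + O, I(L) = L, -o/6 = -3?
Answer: 4*sqrt(515) ≈ 90.774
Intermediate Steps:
o = 18 (o = -6*(-3) = 18)
g(A, O) = 18 + 2*O (g(A, O) = (O + 18) + O = (18 + O) + O = 18 + 2*O)
sqrt(6500 + (g(130, -57) - 51*(I(-4) + ((1 - 8) - 25)))) = sqrt(6500 + ((18 + 2*(-57)) - 51*(-4 + ((1 - 8) - 25)))) = sqrt(6500 + ((18 - 114) - 51*(-4 + (-7 - 25)))) = sqrt(6500 + (-96 - 51*(-4 - 32))) = sqrt(6500 + (-96 - 51*(-36))) = sqrt(6500 + (-96 - 1*(-1836))) = sqrt(6500 + (-96 + 1836)) = sqrt(6500 + 1740) = sqrt(8240) = 4*sqrt(515)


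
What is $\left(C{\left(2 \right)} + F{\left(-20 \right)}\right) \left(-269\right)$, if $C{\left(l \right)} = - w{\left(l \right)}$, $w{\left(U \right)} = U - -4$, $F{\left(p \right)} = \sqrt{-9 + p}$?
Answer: $1614 - 269 i \sqrt{29} \approx 1614.0 - 1448.6 i$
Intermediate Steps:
$w{\left(U \right)} = 4 + U$ ($w{\left(U \right)} = U + 4 = 4 + U$)
$C{\left(l \right)} = -4 - l$ ($C{\left(l \right)} = - (4 + l) = -4 - l$)
$\left(C{\left(2 \right)} + F{\left(-20 \right)}\right) \left(-269\right) = \left(\left(-4 - 2\right) + \sqrt{-9 - 20}\right) \left(-269\right) = \left(\left(-4 - 2\right) + \sqrt{-29}\right) \left(-269\right) = \left(-6 + i \sqrt{29}\right) \left(-269\right) = 1614 - 269 i \sqrt{29}$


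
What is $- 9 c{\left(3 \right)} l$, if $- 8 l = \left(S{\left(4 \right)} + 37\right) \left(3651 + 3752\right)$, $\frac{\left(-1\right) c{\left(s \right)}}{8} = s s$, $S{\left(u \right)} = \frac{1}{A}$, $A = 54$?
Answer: $- \frac{44395791}{2} \approx -2.2198 \cdot 10^{7}$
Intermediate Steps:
$S{\left(u \right)} = \frac{1}{54}$
$c{\left(s \right)} = - 8 s^{2}$ ($c{\left(s \right)} = - 8 s s = - 8 s^{2}$)
$l = - \frac{14798597}{432}$ ($l = - \frac{\left(\frac{1}{54} + 37\right) \left(3651 + 3752\right)}{8} = - \frac{\frac{1999}{54} \cdot 7403}{8} = \left(- \frac{1}{8}\right) \frac{14798597}{54} = - \frac{14798597}{432} \approx -34256.0$)
$- 9 c{\left(3 \right)} l = - 9 \left(- 8 \cdot 3^{2}\right) \left(- \frac{14798597}{432}\right) = - 9 \left(\left(-8\right) 9\right) \left(- \frac{14798597}{432}\right) = \left(-9\right) \left(-72\right) \left(- \frac{14798597}{432}\right) = 648 \left(- \frac{14798597}{432}\right) = - \frac{44395791}{2}$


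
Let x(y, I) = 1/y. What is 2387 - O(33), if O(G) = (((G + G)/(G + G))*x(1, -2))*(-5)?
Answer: 2392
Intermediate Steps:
O(G) = -5 (O(G) = (((G + G)/(G + G))/1)*(-5) = (((2*G)/((2*G)))*1)*(-5) = (((2*G)*(1/(2*G)))*1)*(-5) = (1*1)*(-5) = 1*(-5) = -5)
2387 - O(33) = 2387 - 1*(-5) = 2387 + 5 = 2392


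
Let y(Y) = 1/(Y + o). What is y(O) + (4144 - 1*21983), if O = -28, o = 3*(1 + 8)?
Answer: -17840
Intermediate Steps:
o = 27 (o = 3*9 = 27)
y(Y) = 1/(27 + Y) (y(Y) = 1/(Y + 27) = 1/(27 + Y))
y(O) + (4144 - 1*21983) = 1/(27 - 28) + (4144 - 1*21983) = 1/(-1) + (4144 - 21983) = -1 - 17839 = -17840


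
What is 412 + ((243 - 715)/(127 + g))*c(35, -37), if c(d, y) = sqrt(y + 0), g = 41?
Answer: 412 - 59*I*sqrt(37)/21 ≈ 412.0 - 17.09*I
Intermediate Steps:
c(d, y) = sqrt(y)
412 + ((243 - 715)/(127 + g))*c(35, -37) = 412 + ((243 - 715)/(127 + 41))*sqrt(-37) = 412 + (-472/168)*(I*sqrt(37)) = 412 + (-472*1/168)*(I*sqrt(37)) = 412 - 59*I*sqrt(37)/21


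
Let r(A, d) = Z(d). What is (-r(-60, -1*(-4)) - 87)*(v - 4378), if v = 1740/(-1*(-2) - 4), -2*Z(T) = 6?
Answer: 440832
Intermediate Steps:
Z(T) = -3 (Z(T) = -½*6 = -3)
r(A, d) = -3
v = -870 (v = 1740/(2 - 4) = 1740/(-2) = 1740*(-½) = -870)
(-r(-60, -1*(-4)) - 87)*(v - 4378) = (-1*(-3) - 87)*(-870 - 4378) = (3 - 87)*(-5248) = -84*(-5248) = 440832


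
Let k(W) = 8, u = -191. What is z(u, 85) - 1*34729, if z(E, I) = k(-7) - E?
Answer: -34530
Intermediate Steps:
z(E, I) = 8 - E
z(u, 85) - 1*34729 = (8 - 1*(-191)) - 1*34729 = (8 + 191) - 34729 = 199 - 34729 = -34530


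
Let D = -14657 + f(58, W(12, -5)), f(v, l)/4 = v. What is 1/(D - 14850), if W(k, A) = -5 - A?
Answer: -1/29275 ≈ -3.4159e-5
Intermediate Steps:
f(v, l) = 4*v
D = -14425 (D = -14657 + 4*58 = -14657 + 232 = -14425)
1/(D - 14850) = 1/(-14425 - 14850) = 1/(-29275) = -1/29275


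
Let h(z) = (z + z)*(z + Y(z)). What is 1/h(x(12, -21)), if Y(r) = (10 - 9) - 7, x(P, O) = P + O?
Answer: 1/270 ≈ 0.0037037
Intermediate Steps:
x(P, O) = O + P
Y(r) = -6 (Y(r) = 1 - 7 = -6)
h(z) = 2*z*(-6 + z) (h(z) = (z + z)*(z - 6) = (2*z)*(-6 + z) = 2*z*(-6 + z))
1/h(x(12, -21)) = 1/(2*(-21 + 12)*(-6 + (-21 + 12))) = 1/(2*(-9)*(-6 - 9)) = 1/(2*(-9)*(-15)) = 1/270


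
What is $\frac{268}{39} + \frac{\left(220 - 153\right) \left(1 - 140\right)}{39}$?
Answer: $- \frac{3015}{13} \approx -231.92$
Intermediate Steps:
$\frac{268}{39} + \frac{\left(220 - 153\right) \left(1 - 140\right)}{39} = 268 \cdot \frac{1}{39} + 67 \left(-139\right) \frac{1}{39} = \frac{268}{39} - \frac{9313}{39} = - \frac{3015}{13}$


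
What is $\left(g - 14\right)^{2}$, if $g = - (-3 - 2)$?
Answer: $81$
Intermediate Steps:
$g = 5$ ($g = \left(-1\right) \left(-5\right) = 5$)
$\left(g - 14\right)^{2} = \left(5 - 14\right)^{2} = \left(-9\right)^{2} = 81$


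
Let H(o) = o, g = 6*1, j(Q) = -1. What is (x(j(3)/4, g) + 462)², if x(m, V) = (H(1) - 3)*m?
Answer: 855625/4 ≈ 2.1391e+5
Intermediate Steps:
g = 6
x(m, V) = -2*m (x(m, V) = (1 - 3)*m = -2*m)
(x(j(3)/4, g) + 462)² = (-(-2)/4 + 462)² = (-2*(-¼) + 462)² = (½ + 462)² = (925/2)² = 855625/4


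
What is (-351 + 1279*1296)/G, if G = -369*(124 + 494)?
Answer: -61379/8446 ≈ -7.2672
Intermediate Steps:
G = -228042 (G = -369*618 = -228042)
(-351 + 1279*1296)/G = (-351 + 1279*1296)/(-228042) = (-351 + 1657584)*(-1/228042) = 1657233*(-1/228042) = -61379/8446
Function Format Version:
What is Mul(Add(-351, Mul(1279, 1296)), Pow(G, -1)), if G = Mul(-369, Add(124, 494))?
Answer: Rational(-61379, 8446) ≈ -7.2672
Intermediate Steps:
G = -228042 (G = Mul(-369, 618) = -228042)
Mul(Add(-351, Mul(1279, 1296)), Pow(G, -1)) = Mul(Add(-351, Mul(1279, 1296)), Pow(-228042, -1)) = Mul(Add(-351, 1657584), Rational(-1, 228042)) = Mul(1657233, Rational(-1, 228042)) = Rational(-61379, 8446)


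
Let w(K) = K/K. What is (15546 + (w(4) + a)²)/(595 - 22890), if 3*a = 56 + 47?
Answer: -30230/40131 ≈ -0.75328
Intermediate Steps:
w(K) = 1
a = 103/3 (a = (56 + 47)/3 = (⅓)*103 = 103/3 ≈ 34.333)
(15546 + (w(4) + a)²)/(595 - 22890) = (15546 + (1 + 103/3)²)/(595 - 22890) = (15546 + (106/3)²)/(-22295) = (15546 + 11236/9)*(-1/22295) = (151150/9)*(-1/22295) = -30230/40131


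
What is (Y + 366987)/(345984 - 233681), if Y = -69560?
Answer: 297427/112303 ≈ 2.6484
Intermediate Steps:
(Y + 366987)/(345984 - 233681) = (-69560 + 366987)/(345984 - 233681) = 297427/112303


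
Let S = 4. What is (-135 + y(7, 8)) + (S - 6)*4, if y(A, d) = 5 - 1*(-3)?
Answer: -135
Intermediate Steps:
y(A, d) = 8 (y(A, d) = 5 + 3 = 8)
(-135 + y(7, 8)) + (S - 6)*4 = (-135 + 8) + (4 - 6)*4 = -127 - 2*4 = -127 - 8 = -135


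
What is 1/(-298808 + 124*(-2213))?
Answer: -1/573220 ≈ -1.7445e-6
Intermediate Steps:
1/(-298808 + 124*(-2213)) = 1/(-298808 - 274412) = 1/(-573220) = -1/573220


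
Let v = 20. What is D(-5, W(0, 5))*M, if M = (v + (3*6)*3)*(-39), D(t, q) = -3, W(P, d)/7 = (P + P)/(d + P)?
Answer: 8658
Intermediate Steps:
W(P, d) = 14*P/(P + d) (W(P, d) = 7*((P + P)/(d + P)) = 7*((2*P)/(P + d)) = 7*(2*P/(P + d)) = 14*P/(P + d))
M = -2886 (M = (20 + (3*6)*3)*(-39) = (20 + 18*3)*(-39) = (20 + 54)*(-39) = 74*(-39) = -2886)
D(-5, W(0, 5))*M = -3*(-2886) = 8658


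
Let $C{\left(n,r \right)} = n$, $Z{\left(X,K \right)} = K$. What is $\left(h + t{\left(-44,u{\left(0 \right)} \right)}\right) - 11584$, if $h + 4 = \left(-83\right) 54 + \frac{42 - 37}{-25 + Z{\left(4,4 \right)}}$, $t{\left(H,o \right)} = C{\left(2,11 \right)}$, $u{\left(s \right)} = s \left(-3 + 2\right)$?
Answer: $- \frac{337433}{21} \approx -16068.0$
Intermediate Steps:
$u{\left(s \right)} = - s$ ($u{\left(s \right)} = s \left(-1\right) = - s$)
$t{\left(H,o \right)} = 2$
$h = - \frac{94211}{21}$ ($h = -4 - \left(4482 - \frac{42 - 37}{-25 + 4}\right) = -4 - \left(4482 - \frac{5}{-21}\right) = -4 + \left(-4482 + 5 \left(- \frac{1}{21}\right)\right) = -4 - \frac{94127}{21} = - \frac{94211}{21} \approx -4486.2$)
$\left(h + t{\left(-44,u{\left(0 \right)} \right)}\right) - 11584 = \left(- \frac{94211}{21} + 2\right) - 11584 = - \frac{94169}{21} - 11584 = - \frac{337433}{21}$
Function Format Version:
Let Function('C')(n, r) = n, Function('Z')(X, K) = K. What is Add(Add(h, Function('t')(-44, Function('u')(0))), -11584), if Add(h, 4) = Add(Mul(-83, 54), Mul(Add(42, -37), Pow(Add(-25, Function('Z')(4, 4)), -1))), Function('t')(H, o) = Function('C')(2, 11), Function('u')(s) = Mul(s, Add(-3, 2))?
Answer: Rational(-337433, 21) ≈ -16068.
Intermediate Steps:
Function('u')(s) = Mul(-1, s) (Function('u')(s) = Mul(s, -1) = Mul(-1, s))
Function('t')(H, o) = 2
h = Rational(-94211, 21) (h = Add(-4, Add(Mul(-83, 54), Mul(Add(42, -37), Pow(Add(-25, 4), -1)))) = Add(-4, Add(-4482, Mul(5, Pow(-21, -1)))) = Add(-4, Add(-4482, Mul(5, Rational(-1, 21)))) = Add(-4, Add(-4482, Rational(-5, 21))) = Add(-4, Rational(-94127, 21)) = Rational(-94211, 21) ≈ -4486.2)
Add(Add(h, Function('t')(-44, Function('u')(0))), -11584) = Add(Add(Rational(-94211, 21), 2), -11584) = Add(Rational(-94169, 21), -11584) = Rational(-337433, 21)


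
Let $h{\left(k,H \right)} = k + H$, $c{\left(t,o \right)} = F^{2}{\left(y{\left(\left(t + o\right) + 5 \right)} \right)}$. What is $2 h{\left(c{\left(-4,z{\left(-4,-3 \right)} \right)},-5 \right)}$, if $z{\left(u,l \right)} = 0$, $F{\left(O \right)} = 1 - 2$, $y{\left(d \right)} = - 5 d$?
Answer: $-8$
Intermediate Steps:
$F{\left(O \right)} = -1$ ($F{\left(O \right)} = 1 - 2 = -1$)
$c{\left(t,o \right)} = 1$ ($c{\left(t,o \right)} = \left(-1\right)^{2} = 1$)
$h{\left(k,H \right)} = H + k$
$2 h{\left(c{\left(-4,z{\left(-4,-3 \right)} \right)},-5 \right)} = 2 \left(-5 + 1\right) = 2 \left(-4\right) = -8$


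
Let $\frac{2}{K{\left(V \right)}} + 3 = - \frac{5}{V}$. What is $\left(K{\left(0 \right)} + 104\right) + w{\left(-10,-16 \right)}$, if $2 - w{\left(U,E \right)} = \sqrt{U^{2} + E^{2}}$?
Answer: $106 - 2 \sqrt{89} \approx 87.132$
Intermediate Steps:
$w{\left(U,E \right)} = 2 - \sqrt{E^{2} + U^{2}}$ ($w{\left(U,E \right)} = 2 - \sqrt{U^{2} + E^{2}} = 2 - \sqrt{E^{2} + U^{2}}$)
$K{\left(V \right)} = \frac{2}{-3 - \frac{5}{V}}$
$\left(K{\left(0 \right)} + 104\right) + w{\left(-10,-16 \right)} = \left(\left(-2\right) 0 \frac{1}{5 + 3 \cdot 0} + 104\right) + \left(2 - \sqrt{\left(-16\right)^{2} + \left(-10\right)^{2}}\right) = \left(\left(-2\right) 0 \frac{1}{5 + 0} + 104\right) + \left(2 - \sqrt{256 + 100}\right) = \left(\left(-2\right) 0 \cdot \frac{1}{5} + 104\right) + \left(2 - \sqrt{356}\right) = \left(\left(-2\right) 0 \cdot \frac{1}{5} + 104\right) + \left(2 - 2 \sqrt{89}\right) = \left(0 + 104\right) + \left(2 - 2 \sqrt{89}\right) = 104 + \left(2 - 2 \sqrt{89}\right) = 106 - 2 \sqrt{89}$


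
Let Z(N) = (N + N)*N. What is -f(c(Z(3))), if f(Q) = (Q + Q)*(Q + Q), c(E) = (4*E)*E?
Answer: -6718464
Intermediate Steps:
Z(N) = 2*N² (Z(N) = (2*N)*N = 2*N²)
c(E) = 4*E²
f(Q) = 4*Q² (f(Q) = (2*Q)*(2*Q) = 4*Q²)
-f(c(Z(3))) = -4*(4*(2*3²)²)² = -4*(4*(2*9)²)² = -4*(4*18²)² = -4*(4*324)² = -4*1296² = -4*1679616 = -1*6718464 = -6718464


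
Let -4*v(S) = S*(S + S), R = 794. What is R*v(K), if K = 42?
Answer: -700308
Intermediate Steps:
v(S) = -S²/2 (v(S) = -S*(S + S)/4 = -S*2*S/4 = -S²/2)
R*v(K) = 794*(-½*42²) = 794*(-½*1764) = 794*(-882) = -700308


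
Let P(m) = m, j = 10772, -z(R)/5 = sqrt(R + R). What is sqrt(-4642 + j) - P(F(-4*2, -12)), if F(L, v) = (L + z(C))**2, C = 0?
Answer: -64 + sqrt(6130) ≈ 14.294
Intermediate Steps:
z(R) = -5*sqrt(2)*sqrt(R) (z(R) = -5*sqrt(R + R) = -5*sqrt(2)*sqrt(R))
F(L, v) = L**2 (F(L, v) = (L - 5*sqrt(2)*sqrt(0))**2 = (L - 5*sqrt(2)*0)**2 = (L + 0)**2 = L**2)
sqrt(-4642 + j) - P(F(-4*2, -12)) = sqrt(-4642 + 10772) - (-4*2)**2 = sqrt(6130) - 1*(-8)**2 = sqrt(6130) - 1*64 = sqrt(6130) - 64 = -64 + sqrt(6130)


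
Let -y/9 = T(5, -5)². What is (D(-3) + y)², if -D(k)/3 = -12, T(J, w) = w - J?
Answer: 746496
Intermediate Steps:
D(k) = 36 (D(k) = -3*(-12) = 36)
y = -900 (y = -9*(-5 - 1*5)² = -9*(-5 - 5)² = -9*(-10)² = -9*100 = -900)
(D(-3) + y)² = (36 - 900)² = (-864)² = 746496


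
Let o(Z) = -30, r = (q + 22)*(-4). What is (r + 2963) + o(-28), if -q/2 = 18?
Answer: 2989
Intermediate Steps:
q = -36 (q = -2*18 = -36)
r = 56 (r = (-36 + 22)*(-4) = -14*(-4) = 56)
(r + 2963) + o(-28) = (56 + 2963) - 30 = 3019 - 30 = 2989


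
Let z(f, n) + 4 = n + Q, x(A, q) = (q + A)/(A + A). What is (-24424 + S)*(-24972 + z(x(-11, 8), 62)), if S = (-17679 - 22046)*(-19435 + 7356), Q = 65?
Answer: -11922894383499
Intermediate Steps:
x(A, q) = (A + q)/(2*A) (x(A, q) = (A + q)/((2*A)) = (A + q)*(1/(2*A)) = (A + q)/(2*A))
z(f, n) = 61 + n (z(f, n) = -4 + (n + 65) = -4 + (65 + n) = 61 + n)
S = 479838275 (S = -39725*(-12079) = 479838275)
(-24424 + S)*(-24972 + z(x(-11, 8), 62)) = (-24424 + 479838275)*(-24972 + (61 + 62)) = 479813851*(-24972 + 123) = 479813851*(-24849) = -11922894383499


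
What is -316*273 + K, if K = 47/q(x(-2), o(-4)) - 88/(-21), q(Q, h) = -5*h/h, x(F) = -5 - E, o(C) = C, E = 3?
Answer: -9058687/105 ≈ -86273.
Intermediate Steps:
x(F) = -8 (x(F) = -5 - 1*3 = -5 - 3 = -8)
q(Q, h) = -5 (q(Q, h) = -5*1 = -5)
K = -547/105 (K = 47/(-5) - 88/(-21) = 47*(-1/5) - 88*(-1/21) = -47/5 + 88/21 = -547/105 ≈ -5.2095)
-316*273 + K = -316*273 - 547/105 = -86268 - 547/105 = -9058687/105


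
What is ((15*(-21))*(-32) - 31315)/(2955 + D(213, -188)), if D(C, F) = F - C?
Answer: -21235/2554 ≈ -8.3144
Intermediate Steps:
((15*(-21))*(-32) - 31315)/(2955 + D(213, -188)) = ((15*(-21))*(-32) - 31315)/(2955 + (-188 - 1*213)) = (-315*(-32) - 31315)/(2955 + (-188 - 213)) = (10080 - 31315)/(2955 - 401) = -21235/2554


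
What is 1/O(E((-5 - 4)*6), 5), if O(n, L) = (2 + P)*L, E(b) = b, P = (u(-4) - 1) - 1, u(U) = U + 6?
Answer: ⅒ ≈ 0.10000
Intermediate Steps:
u(U) = 6 + U
P = 0 (P = ((6 - 4) - 1) - 1 = (2 - 1) - 1 = 1 - 1 = 0)
O(n, L) = 2*L (O(n, L) = (2 + 0)*L = 2*L)
1/O(E((-5 - 4)*6), 5) = 1/(2*5) = 1/10 = ⅒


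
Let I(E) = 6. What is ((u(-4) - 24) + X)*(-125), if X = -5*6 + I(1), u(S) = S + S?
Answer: 7000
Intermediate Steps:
u(S) = 2*S
X = -24 (X = -5*6 + 6 = -30 + 6 = -24)
((u(-4) - 24) + X)*(-125) = ((2*(-4) - 24) - 24)*(-125) = ((-8 - 24) - 24)*(-125) = (-32 - 24)*(-125) = -56*(-125) = 7000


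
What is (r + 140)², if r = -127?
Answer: 169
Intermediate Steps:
(r + 140)² = (-127 + 140)² = 13² = 169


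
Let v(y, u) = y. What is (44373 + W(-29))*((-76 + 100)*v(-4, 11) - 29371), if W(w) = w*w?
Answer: -1332320938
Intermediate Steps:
W(w) = w**2
(44373 + W(-29))*((-76 + 100)*v(-4, 11) - 29371) = (44373 + (-29)**2)*((-76 + 100)*(-4) - 29371) = (44373 + 841)*(24*(-4) - 29371) = 45214*(-96 - 29371) = 45214*(-29467) = -1332320938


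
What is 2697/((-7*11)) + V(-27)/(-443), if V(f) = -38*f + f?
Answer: -1271694/34111 ≈ -37.281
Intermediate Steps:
V(f) = -37*f
2697/((-7*11)) + V(-27)/(-443) = 2697/((-7*11)) - 37*(-27)/(-443) = 2697/(-77) + 999*(-1/443) = 2697*(-1/77) - 999/443 = -2697/77 - 999/443 = -1271694/34111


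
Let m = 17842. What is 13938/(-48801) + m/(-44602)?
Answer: -248728353/362770367 ≈ -0.68564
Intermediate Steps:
13938/(-48801) + m/(-44602) = 13938/(-48801) + 17842/(-44602) = 13938*(-1/48801) + 17842*(-1/44602) = -4646/16267 - 8921/22301 = -248728353/362770367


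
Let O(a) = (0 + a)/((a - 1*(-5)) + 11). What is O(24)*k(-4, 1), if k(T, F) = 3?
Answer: 9/5 ≈ 1.8000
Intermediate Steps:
O(a) = a/(16 + a) (O(a) = a/((a + 5) + 11) = a/((5 + a) + 11) = a/(16 + a))
O(24)*k(-4, 1) = (24/(16 + 24))*3 = (24/40)*3 = (24*(1/40))*3 = (3/5)*3 = 9/5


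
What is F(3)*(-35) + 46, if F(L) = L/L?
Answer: 11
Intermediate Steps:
F(L) = 1
F(3)*(-35) + 46 = 1*(-35) + 46 = -35 + 46 = 11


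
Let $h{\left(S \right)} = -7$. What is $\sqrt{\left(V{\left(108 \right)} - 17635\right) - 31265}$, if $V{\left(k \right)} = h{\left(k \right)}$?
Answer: $i \sqrt{48907} \approx 221.15 i$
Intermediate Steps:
$V{\left(k \right)} = -7$
$\sqrt{\left(V{\left(108 \right)} - 17635\right) - 31265} = \sqrt{\left(-7 - 17635\right) - 31265} = \sqrt{-17642 - 31265} = \sqrt{-48907} = i \sqrt{48907}$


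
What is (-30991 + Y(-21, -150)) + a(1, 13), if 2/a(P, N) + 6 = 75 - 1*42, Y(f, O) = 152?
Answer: -832651/27 ≈ -30839.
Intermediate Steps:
a(P, N) = 2/27 (a(P, N) = 2/(-6 + (75 - 1*42)) = 2/(-6 + (75 - 42)) = 2/(-6 + 33) = 2/27)
(-30991 + Y(-21, -150)) + a(1, 13) = (-30991 + 152) + 2/27 = -30839 + 2/27 = -832651/27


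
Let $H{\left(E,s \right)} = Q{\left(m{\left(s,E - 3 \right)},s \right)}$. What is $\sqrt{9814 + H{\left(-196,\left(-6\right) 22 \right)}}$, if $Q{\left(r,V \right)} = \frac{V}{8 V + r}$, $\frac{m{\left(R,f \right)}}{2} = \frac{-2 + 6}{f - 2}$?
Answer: $\frac{\sqrt{163530056098}}{4082} \approx 99.066$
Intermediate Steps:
$m{\left(R,f \right)} = \frac{8}{-2 + f}$ ($m{\left(R,f \right)} = 2 \frac{-2 + 6}{f - 2} = 2 \frac{4}{-2 + f} = \frac{8}{-2 + f}$)
$Q{\left(r,V \right)} = \frac{V}{r + 8 V}$
$H{\left(E,s \right)} = \frac{s}{8 s + \frac{8}{-5 + E}}$ ($H{\left(E,s \right)} = \frac{s}{\frac{8}{-2 + \left(E - 3\right)} + 8 s} = \frac{s}{\frac{8}{-2 + \left(-3 + E\right)} + 8 s} = \frac{s}{\frac{8}{-5 + E} + 8 s} = \frac{s}{8 s + \frac{8}{-5 + E}}$)
$\sqrt{9814 + H{\left(-196,\left(-6\right) 22 \right)}} = \sqrt{9814 + \frac{\left(-6\right) 22 \left(-5 - 196\right)}{8 \left(1 + \left(-6\right) 22 \left(-5 - 196\right)\right)}} = \sqrt{9814 + \frac{1}{8} \left(-132\right) \frac{1}{1 - -26532} \left(-201\right)} = \sqrt{9814 + \frac{1}{8} \left(-132\right) \frac{1}{1 + 26532} \left(-201\right)} = \sqrt{9814 + \frac{1}{8} \left(-132\right) \frac{1}{26533} \left(-201\right)} = \sqrt{9814 + \frac{6633}{53066}} = \sqrt{\frac{520796357}{53066}} = \frac{\sqrt{163530056098}}{4082}$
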